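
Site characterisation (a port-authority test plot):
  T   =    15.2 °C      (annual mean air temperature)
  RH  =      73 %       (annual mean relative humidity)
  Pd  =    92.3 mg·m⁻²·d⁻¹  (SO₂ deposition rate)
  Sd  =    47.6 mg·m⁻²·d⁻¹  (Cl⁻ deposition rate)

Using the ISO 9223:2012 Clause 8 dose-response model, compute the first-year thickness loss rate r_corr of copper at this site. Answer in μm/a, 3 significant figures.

r_corr = 1.69 μm/a

copper: T>10 °C ⇒ hinge -0.080·(15.2−10) = -0.4160
  Pd branch = 0.0053·Pd^0.26·e^(0.059·RH+f) = 0.8415 μm/a
  Sd branch = 0.01025·Sd^0.27·e^(0.036·RH+0.049·T) = 0.8481 μm/a
  sum: 0.8415 + 0.8481 → r_corr = 1.69 μm/a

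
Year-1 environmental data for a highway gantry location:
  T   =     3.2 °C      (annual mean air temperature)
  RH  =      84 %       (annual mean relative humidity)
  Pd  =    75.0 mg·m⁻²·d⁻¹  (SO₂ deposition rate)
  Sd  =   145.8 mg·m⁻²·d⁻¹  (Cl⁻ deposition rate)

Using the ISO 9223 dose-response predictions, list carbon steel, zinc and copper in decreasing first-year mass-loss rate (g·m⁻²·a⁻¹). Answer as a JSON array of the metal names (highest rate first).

carbon steel: T≤10 °C ⇒ hinge +0.150·(3.2−10) = -1.0200
  SO₂ term: 1.77·75.0^0.52·exp(0.02·84-1.0200) = 32.33
  Cl⁻ term: 0.102·145.8^0.62·exp(0.033·84+0.04·3.2) = 40.7
  sum: 32.33 + 40.7 → r_corr = 73.03 μm/a
  mass loss = 73.03 μm/a × 7.85 g/cm³ = 573.3 g·m⁻²·a⁻¹
zinc: f(T) = +0.038·(T−10) [T≤10 °C] = -0.2584
  Pd branch = 0.0129·Pd^0.44·e^(0.046·RH+f) = 3.173 μm/a
  Sd branch = 0.0175·Sd^0.57·e^(0.008·RH+0.085·T) = 0.7698 μm/a
  r_corr = 3.173 + 0.7698 = 3.943 μm/a
  mass loss = 3.943 μm/a × 7.14 g/cm³ = 28.15 g·m⁻²·a⁻¹
copper: f(T) = +0.126·(T−10) [T≤10 °C] = -0.8568
  Pd branch = 0.0053·Pd^0.26·e^(0.059·RH+f) = 0.9819 μm/a
  Cl⁻ term: 0.01025·145.8^0.27·exp(0.036·84+0.049·3.2) = 0.947
  sum: 0.9819 + 0.947 → r_corr = 1.929 μm/a
  mass loss = 1.929 μm/a × 8.96 g/cm³ = 17.28 g·m⁻²·a⁻¹
Ordering by g·m⁻²·a⁻¹: carbon steel (573) > zinc (28.2) > copper (17.3)

["carbon steel", "zinc", "copper"]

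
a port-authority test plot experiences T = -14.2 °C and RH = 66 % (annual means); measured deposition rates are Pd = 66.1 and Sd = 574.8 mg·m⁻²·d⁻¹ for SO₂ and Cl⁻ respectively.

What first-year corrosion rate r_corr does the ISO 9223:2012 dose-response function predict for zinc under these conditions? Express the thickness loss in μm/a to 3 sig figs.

zinc: f(T) = +0.038·(T−10) [T≤10 °C] = -0.9196
  SO₂ term: 0.0129·66.1^0.44·exp(0.046·66-0.9196) = 0.677
  Sd branch = 0.0175·Sd^0.57·e^(0.008·RH+0.085·T) = 0.332 μm/a
  r_corr = 0.677 + 0.332 = 1.009 μm/a

r_corr = 1.01 μm/a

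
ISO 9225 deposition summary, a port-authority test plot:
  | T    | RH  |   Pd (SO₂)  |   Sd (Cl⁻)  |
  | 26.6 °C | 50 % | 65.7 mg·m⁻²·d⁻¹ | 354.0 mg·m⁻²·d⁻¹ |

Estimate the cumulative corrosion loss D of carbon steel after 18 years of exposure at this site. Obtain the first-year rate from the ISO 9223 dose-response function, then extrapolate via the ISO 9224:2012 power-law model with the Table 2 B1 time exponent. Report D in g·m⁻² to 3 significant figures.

D(18) = 2.70e+03 g·m⁻²

carbon steel: temperature factor f = -0.054·(16.6) = -0.8964
  sulphur-dioxide contribution → 17.3 μm/a
  chloride contribution → 58.57 μm/a
  total first-year rate 75.87 μm/a
Long-term exponent b (ISO 9224 Table 2, B1) = 0.523
  D(18) = 75.87 × 18^0.523 = 75.87 × 4.534 = 344 μm
  Mass loss = 344 μm × 7.85 g/cm³ = 2701 g·m⁻²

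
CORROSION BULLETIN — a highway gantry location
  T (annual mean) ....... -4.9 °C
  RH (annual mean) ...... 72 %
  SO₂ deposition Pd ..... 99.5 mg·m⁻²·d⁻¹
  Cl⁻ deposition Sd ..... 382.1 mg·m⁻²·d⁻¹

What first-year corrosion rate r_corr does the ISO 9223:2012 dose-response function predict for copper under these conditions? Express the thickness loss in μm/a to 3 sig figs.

copper: temperature factor f = +0.126·(-14.9) = -1.8774
  Pd branch = 0.0053·Pd^0.26·e^(0.059·RH+f) = 0.1876 μm/a
  Cl⁻ term: 0.01025·382.1^0.27·exp(0.036·72+0.049·-4.9) = 0.5362
  sum: 0.1876 + 0.5362 → r_corr = 0.7238 μm/a

r_corr = 0.724 μm/a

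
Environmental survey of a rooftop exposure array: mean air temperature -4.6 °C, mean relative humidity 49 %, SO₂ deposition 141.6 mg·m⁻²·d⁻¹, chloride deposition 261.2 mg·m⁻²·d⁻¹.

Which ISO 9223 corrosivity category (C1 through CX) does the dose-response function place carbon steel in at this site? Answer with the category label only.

C2

carbon steel: temperature factor f = +0.150·(-14.6) = -2.1900
  sulphur-dioxide contribution → 6.935 μm/a
  chloride contribution → 13.47 μm/a
  total first-year rate 20.41 μm/a
ISO 9223 Table 2 (carbon steel): 1.3 < 20.4 ≤ 25 μm/a ⇒ C2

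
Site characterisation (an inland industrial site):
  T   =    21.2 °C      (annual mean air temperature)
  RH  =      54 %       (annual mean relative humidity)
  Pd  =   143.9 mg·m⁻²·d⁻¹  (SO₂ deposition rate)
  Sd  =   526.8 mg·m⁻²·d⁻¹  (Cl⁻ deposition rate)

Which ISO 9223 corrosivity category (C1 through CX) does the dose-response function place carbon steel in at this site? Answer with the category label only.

C5

carbon steel: T>10 °C ⇒ hinge -0.054·(21.2−10) = -0.6048
  Pd branch = 1.77·Pd^0.52·e^(0.02·RH+f) = 37.72 μm/a
  Cl⁻ term: 0.102·526.8^0.62·exp(0.033·54+0.04·21.2) = 68.9
  r_corr = 37.72 + 68.9 = 106.6 μm/a
107 μm/a falls in (80, 200] for carbon steel → category C5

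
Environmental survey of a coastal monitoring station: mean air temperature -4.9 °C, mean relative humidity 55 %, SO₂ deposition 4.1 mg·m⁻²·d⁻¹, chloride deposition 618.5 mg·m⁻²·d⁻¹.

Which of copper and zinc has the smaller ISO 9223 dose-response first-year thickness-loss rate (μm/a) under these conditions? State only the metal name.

copper: temperature factor f = +0.126·(-14.9) = -1.8774
  sulphur-dioxide contribution → 0.03003 μm/a
  chloride contribution → 0.3311 μm/a
  ⇒ r_corr(copper) = 0.3612 μm/a
zinc: f(T) = +0.038·(T−10) [T≤10 °C] = -0.5662
  sulphur-dioxide contribution → 0.171 μm/a
  chloride contribution → 0.6987 μm/a
  ⇒ r_corr(zinc) = 0.8698 μm/a
Ordering by μm/a: zinc (0.87) > copper (0.361)

copper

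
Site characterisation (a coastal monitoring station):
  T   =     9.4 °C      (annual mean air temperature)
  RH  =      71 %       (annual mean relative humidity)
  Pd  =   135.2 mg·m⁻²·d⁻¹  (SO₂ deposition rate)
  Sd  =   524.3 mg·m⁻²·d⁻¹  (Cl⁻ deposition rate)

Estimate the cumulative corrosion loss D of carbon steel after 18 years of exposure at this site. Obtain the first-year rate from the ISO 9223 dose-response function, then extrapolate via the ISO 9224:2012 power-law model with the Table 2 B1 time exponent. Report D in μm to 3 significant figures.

D(18) = 730 μm

carbon steel: temperature factor f = +0.150·(-0.6) = -0.0900
  SO₂ term: 1.77·135.2^0.52·exp(0.02·71-0.0900) = 85.84
  Sd branch = 0.102·Sd^0.62·e^(0.033·RH+0.04·T) = 75.09 μm/a
  r_corr = 85.84 + 75.09 = 160.9 μm/a
Power-law: D(18) = r_corr · 18^0.523
  D(18) = 160.9 × 18^0.523 = 160.9 × 4.534 = 729.7 μm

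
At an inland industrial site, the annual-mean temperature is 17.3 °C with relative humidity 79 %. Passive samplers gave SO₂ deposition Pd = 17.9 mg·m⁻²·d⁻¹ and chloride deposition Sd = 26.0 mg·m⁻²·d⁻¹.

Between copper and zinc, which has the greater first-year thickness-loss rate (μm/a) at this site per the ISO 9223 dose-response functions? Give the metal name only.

zinc

copper: temperature factor f = -0.080·(7.3) = -0.5840
  sulphur-dioxide contribution → 0.6617 μm/a
  chloride contribution → 0.9909 μm/a
  total first-year rate 1.653 μm/a
zinc: f(T) = -0.071·(T−10) [T>10 °C] = -0.5183
  sulphur-dioxide contribution → 1.035 μm/a
  chloride contribution → 0.9176 μm/a
  ⇒ r_corr(zinc) = 1.953 μm/a
Ordering by μm/a: zinc (1.95) > copper (1.65)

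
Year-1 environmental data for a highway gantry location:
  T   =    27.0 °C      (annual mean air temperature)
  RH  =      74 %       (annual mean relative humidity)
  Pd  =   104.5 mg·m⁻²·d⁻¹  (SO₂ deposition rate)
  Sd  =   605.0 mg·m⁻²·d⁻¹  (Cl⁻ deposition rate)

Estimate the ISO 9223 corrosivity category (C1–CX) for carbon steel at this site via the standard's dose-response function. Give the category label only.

CX

carbon steel: T>10 °C ⇒ hinge -0.054·(27.0−10) = -0.9180
  Pd branch = 1.77·Pd^0.52·e^(0.02·RH+f) = 34.83 μm/a
  Cl⁻ term: 0.102·605.0^0.62·exp(0.033·74+0.04·27.0) = 183.2
  r_corr = 34.83 + 183.2 = 218 μm/a
Category bounds: 200…700 μm/a bracket r_corr ⇒ CX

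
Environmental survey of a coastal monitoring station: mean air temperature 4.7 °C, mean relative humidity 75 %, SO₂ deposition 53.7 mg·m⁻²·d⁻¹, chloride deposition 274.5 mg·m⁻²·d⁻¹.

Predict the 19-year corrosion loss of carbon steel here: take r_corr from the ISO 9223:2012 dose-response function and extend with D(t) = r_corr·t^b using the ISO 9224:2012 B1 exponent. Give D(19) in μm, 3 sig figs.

D(19) = 354 μm

carbon steel: f(T) = +0.150·(T−10) [T≤10 °C] = -0.7950
  SO₂ term: 1.77·53.7^0.52·exp(0.02·75-0.7950) = 28.43
  Sd branch = 0.102·Sd^0.62·e^(0.033·RH+0.04·T) = 47.54 μm/a
  r_corr = 28.43 + 47.54 = 75.96 μm/a
ISO 9224: D(t) = r_corr · t^b with b = 0.523 (carbon steel, B1)
  D(19) = 75.96 × 19^0.523 = 75.96 × 4.664 = 354.3 μm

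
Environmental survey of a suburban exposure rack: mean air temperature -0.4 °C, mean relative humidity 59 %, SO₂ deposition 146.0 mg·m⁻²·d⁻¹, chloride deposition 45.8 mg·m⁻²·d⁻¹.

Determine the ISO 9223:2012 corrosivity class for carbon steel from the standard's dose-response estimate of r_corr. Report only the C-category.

carbon steel: T≤10 °C ⇒ hinge +0.150·(-0.4−10) = -1.5600
  Pd branch = 1.77·Pd^0.52·e^(0.02·RH+f) = 16.16 μm/a
  Sd branch = 0.102·Sd^0.62·e^(0.033·RH+0.04·T) = 7.533 μm/a
  r_corr = 16.16 + 7.533 = 23.69 μm/a
Category bounds: 1.3…25 μm/a bracket r_corr ⇒ C2

C2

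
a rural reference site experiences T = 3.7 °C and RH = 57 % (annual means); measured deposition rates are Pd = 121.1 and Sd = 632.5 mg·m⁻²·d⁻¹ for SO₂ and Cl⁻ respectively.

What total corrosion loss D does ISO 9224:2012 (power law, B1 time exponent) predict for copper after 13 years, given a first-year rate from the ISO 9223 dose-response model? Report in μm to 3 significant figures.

D(13) = 4.35 μm

copper: temperature factor f = +0.126·(-6.3) = -0.7938
  Pd branch = 0.0053·Pd^0.26·e^(0.059·RH+f) = 0.2408 μm/a
  Cl⁻ term: 0.01025·632.5^0.27·exp(0.036·57+0.049·3.7) = 0.5457
  sum: 0.2408 + 0.5457 → r_corr = 0.7865 μm/a
Long-term exponent b (ISO 9224 Table 2, B1) = 0.667
  D(13) = 0.7865 × 13^0.667 = 0.7865 × 5.534 = 4.352 μm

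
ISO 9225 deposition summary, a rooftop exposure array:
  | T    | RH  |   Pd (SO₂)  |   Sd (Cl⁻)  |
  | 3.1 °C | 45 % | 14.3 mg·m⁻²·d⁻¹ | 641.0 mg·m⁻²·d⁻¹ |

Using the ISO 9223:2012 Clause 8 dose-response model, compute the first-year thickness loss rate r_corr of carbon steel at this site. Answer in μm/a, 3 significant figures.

r_corr = 34.2 μm/a

carbon steel: temperature factor f = +0.150·(-6.9) = -1.0350
  SO₂ term: 1.77·14.3^0.52·exp(0.02·45-1.0350) = 6.168
  Sd branch = 0.102·Sd^0.62·e^(0.033·RH+0.04·T) = 28.03 μm/a
  r_corr = 6.168 + 28.03 = 34.2 μm/a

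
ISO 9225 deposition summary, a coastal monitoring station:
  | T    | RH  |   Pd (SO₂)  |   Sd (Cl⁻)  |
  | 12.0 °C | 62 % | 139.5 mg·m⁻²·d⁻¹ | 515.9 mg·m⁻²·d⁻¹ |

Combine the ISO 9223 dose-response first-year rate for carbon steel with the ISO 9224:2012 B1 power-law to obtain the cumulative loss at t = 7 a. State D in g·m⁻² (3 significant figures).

carbon steel: T>10 °C ⇒ hinge -0.054·(12.0−10) = -0.1080
  SO₂ term: 1.77·139.5^0.52·exp(0.02·62-0.1080) = 71.58
  Cl⁻ term: 0.102·515.9^0.62·exp(0.033·62+0.04·12.0) = 61.29
  r_corr = 71.58 + 61.29 = 132.9 μm/a
Long-term exponent b (ISO 9224 Table 2, B1) = 0.523
  D(7) = 132.9 × 7^0.523 = 132.9 × 2.767 = 367.6 μm
  Mass loss = 367.6 μm × 7.85 g/cm³ = 2886 g·m⁻²

D(7) = 2.89e+03 g·m⁻²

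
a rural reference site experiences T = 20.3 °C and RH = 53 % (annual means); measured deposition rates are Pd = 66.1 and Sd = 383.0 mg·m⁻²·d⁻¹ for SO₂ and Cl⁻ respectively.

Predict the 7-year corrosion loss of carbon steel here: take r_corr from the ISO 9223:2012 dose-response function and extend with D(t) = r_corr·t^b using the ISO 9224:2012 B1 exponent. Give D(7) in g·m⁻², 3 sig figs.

carbon steel: T>10 °C ⇒ hinge -0.054·(20.3−10) = -0.5562
  sulphur-dioxide contribution → 25.9 μm/a
  chloride contribution → 52.77 μm/a
  total first-year rate 78.67 μm/a
Power-law: D(7) = r_corr · 7^0.523
  D(7) = 78.67 × 7^0.523 = 78.67 × 2.767 = 217.7 μm
  Mass loss = 217.7 μm × 7.85 g/cm³ = 1709 g·m⁻²

D(7) = 1.71e+03 g·m⁻²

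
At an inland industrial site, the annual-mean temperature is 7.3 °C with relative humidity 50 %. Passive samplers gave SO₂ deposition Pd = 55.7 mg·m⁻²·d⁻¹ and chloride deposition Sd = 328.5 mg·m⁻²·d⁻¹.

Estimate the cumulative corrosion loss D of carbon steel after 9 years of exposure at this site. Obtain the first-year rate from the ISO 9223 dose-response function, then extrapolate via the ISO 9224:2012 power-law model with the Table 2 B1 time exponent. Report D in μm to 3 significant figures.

D(9) = 163 μm

carbon steel: temperature factor f = +0.150·(-2.7) = -0.4050
  sulphur-dioxide contribution → 25.96 μm/a
  chloride contribution → 25.84 μm/a
  ⇒ r_corr(carbon steel) = 51.79 μm/a
Power-law: D(9) = r_corr · 9^0.523
  D(9) = 51.79 × 9^0.523 = 51.79 × 3.156 = 163.4 μm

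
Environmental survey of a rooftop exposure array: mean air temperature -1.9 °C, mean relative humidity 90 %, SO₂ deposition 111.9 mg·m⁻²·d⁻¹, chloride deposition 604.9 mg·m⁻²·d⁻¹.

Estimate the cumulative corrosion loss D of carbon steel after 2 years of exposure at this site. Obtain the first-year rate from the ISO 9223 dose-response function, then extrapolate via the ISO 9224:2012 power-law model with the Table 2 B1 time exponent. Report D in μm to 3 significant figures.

D(2) = 170 μm

carbon steel: T≤10 °C ⇒ hinge +0.150·(-1.9−10) = -1.7850
  SO₂ term: 1.77·111.9^0.52·exp(0.02·90-1.7850) = 20.89
  Sd branch = 0.102·Sd^0.62·e^(0.033·RH+0.04·T) = 97.74 μm/a
  r_corr = 20.89 + 97.74 = 118.6 μm/a
Long-term exponent b (ISO 9224 Table 2, B1) = 0.523
  D(2) = 118.6 × 2^0.523 = 118.6 × 1.437 = 170.5 μm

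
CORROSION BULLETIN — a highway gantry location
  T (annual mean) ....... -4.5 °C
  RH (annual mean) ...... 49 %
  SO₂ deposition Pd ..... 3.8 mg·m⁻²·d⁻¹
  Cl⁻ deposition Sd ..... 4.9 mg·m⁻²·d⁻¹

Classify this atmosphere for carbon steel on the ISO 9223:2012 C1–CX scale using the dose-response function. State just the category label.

C2

carbon steel: temperature factor f = +0.150·(-14.5) = -2.1750
  sulphur-dioxide contribution → 1.073 μm/a
  chloride contribution → 1.15 μm/a
  ⇒ r_corr(carbon steel) = 2.222 μm/a
Category bounds: 1.3…25 μm/a bracket r_corr ⇒ C2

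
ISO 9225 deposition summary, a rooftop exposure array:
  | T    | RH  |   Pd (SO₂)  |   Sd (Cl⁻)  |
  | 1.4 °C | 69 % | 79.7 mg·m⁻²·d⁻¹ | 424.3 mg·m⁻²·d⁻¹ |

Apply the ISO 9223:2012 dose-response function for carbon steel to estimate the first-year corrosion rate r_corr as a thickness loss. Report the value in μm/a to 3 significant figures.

r_corr = 63.6 μm/a

carbon steel: temperature factor f = +0.150·(-8.6) = -1.2900
  SO₂ term: 1.77·79.7^0.52·exp(0.02·69-1.2900) = 18.87
  Cl⁻ term: 0.102·424.3^0.62·exp(0.033·69+0.04·1.4) = 44.77
  r_corr = 18.87 + 44.77 = 63.64 μm/a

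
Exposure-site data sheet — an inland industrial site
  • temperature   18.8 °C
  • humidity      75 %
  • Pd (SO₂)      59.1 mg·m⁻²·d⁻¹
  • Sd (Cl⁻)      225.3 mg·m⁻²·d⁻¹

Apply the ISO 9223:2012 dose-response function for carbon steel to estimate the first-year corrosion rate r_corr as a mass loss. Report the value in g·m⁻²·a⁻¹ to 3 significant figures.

carbon steel: f(T) = -0.054·(T−10) [T>10 °C] = -0.4752
  sulphur-dioxide contribution → 41.14 μm/a
  chloride contribution → 73.92 μm/a
  total first-year rate 115.1 μm/a
Convert to mass loss: 115.1 μm/a × 7.85 g/cm³ = 903.2 g·m⁻²·a⁻¹

r_corr = 903 g·m⁻²·a⁻¹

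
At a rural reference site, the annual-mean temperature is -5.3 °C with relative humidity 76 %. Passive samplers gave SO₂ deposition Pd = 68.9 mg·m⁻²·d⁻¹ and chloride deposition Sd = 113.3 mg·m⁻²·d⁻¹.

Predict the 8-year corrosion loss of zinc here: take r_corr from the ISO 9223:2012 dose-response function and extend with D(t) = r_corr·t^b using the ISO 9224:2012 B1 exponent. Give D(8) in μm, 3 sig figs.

zinc: temperature factor f = +0.038·(-15.3) = -0.5814
  Pd branch = 0.0129·Pd^0.44·e^(0.046·RH+f) = 1.532 μm/a
  Cl⁻ term: 0.0175·113.3^0.57·exp(0.008·76+0.085·-5.3) = 0.3036
  r_corr = 1.532 + 0.3036 = 1.835 μm/a
Power-law: D(8) = r_corr · 8^0.813
  D(8) = 1.835 × 8^0.813 = 1.835 × 5.423 = 9.953 μm

D(8) = 9.95 μm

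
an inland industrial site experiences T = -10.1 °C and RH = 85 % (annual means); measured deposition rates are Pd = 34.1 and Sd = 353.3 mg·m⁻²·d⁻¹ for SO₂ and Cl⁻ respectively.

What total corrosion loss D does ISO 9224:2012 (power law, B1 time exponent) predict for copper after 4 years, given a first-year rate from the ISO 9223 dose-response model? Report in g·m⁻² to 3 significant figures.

D(4) = 18.3 g·m⁻²

copper: temperature factor f = +0.126·(-20.1) = -2.5326
  sulphur-dioxide contribution → 0.1588 μm/a
  chloride contribution → 0.6497 μm/a
  ⇒ r_corr(copper) = 0.8085 μm/a
ISO 9224: D(t) = r_corr · t^b with b = 0.667 (copper, B1)
  D(4) = 0.8085 × 4^0.667 = 0.8085 × 2.521 = 2.038 μm
  Mass loss = 2.038 μm × 8.96 g/cm³ = 18.26 g·m⁻²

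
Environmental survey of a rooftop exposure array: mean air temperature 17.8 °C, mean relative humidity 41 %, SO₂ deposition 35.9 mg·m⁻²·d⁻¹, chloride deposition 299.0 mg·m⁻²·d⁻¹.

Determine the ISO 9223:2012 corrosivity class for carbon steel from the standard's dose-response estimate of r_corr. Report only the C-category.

C3

carbon steel: temperature factor f = -0.054·(7.8) = -0.4212
  Pd branch = 1.77·Pd^0.52·e^(0.02·RH+f) = 16.98 μm/a
  Sd branch = 0.102·Sd^0.62·e^(0.033·RH+0.04·T) = 27.56 μm/a
  r_corr = 16.98 + 27.56 = 44.54 μm/a
Category bounds: 25…50 μm/a bracket r_corr ⇒ C3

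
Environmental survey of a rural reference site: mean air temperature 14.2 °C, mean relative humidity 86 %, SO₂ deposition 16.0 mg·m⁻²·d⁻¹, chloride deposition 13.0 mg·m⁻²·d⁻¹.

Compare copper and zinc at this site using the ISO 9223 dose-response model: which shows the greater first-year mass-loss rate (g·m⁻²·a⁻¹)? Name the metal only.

copper

copper: f(T) = -0.080·(T−10) [T>10 °C] = -0.3360
  sulphur-dioxide contribution → 1.245 μm/a
  chloride contribution → 0.9083 μm/a
  ⇒ r_corr(copper) = 2.153 μm/a
  mass loss = 2.153 μm/a × 8.96 g/cm³ = 19.29 g·m⁻²·a⁻¹
zinc: T>10 °C ⇒ hinge -0.071·(14.2−10) = -0.2982
  sulphur-dioxide contribution → 1.694 μm/a
  chloride contribution → 0.5023 μm/a
  total first-year rate 2.197 μm/a
  mass loss = 2.197 μm/a × 7.14 g/cm³ = 15.68 g·m⁻²·a⁻¹
Ordering by g·m⁻²·a⁻¹: copper (19.3) > zinc (15.7)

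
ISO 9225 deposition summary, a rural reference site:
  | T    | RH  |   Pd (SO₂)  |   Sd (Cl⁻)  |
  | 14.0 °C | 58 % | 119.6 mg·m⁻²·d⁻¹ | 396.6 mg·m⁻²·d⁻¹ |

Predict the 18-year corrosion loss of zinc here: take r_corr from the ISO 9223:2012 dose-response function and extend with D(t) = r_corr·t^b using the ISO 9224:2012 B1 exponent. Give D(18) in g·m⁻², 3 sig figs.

D(18) = 293 g·m⁻²

zinc: T>10 °C ⇒ hinge -0.071·(14.0−10) = -0.2840
  Pd branch = 0.0129·Pd^0.44·e^(0.046·RH+f) = 1.149 μm/a
  Sd branch = 0.0175·Sd^0.57·e^(0.008·RH+0.085·T) = 2.77 μm/a
  r_corr = 1.149 + 2.77 = 3.918 μm/a
Power-law: D(18) = r_corr · 18^0.813
  D(18) = 3.918 × 18^0.813 = 3.918 × 10.48 = 41.08 μm
  Mass loss = 41.08 μm × 7.14 g/cm³ = 293.3 g·m⁻²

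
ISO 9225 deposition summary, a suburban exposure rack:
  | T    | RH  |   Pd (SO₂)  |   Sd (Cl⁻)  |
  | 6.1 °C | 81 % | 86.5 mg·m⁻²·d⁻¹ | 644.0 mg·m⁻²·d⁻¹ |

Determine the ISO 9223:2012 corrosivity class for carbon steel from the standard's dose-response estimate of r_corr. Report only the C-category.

C5

carbon steel: T≤10 °C ⇒ hinge +0.150·(6.1−10) = -0.5850
  Pd branch = 1.77·Pd^0.52·e^(0.02·RH+f) = 50.67 μm/a
  Cl⁻ term: 0.102·644.0^0.62·exp(0.033·81+0.04·6.1) = 104
  sum: 50.67 + 104 → r_corr = 154.6 μm/a
155 μm/a falls in (80, 200] for carbon steel → category C5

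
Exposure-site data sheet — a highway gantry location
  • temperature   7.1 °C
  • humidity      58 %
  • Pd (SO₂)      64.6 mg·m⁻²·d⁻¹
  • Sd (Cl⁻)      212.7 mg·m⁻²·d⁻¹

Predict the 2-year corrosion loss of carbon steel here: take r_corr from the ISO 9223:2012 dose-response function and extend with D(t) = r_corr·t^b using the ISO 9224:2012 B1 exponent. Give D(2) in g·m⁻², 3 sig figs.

carbon steel: temperature factor f = +0.150·(-2.9) = -0.4350
  Pd branch = 1.77·Pd^0.52·e^(0.02·RH+f) = 31.93 μm/a
  Cl⁻ term: 0.102·212.7^0.62·exp(0.033·58+0.04·7.1) = 25.49
  r_corr = 31.93 + 25.49 = 57.42 μm/a
Long-term exponent b (ISO 9224 Table 2, B1) = 0.523
  D(2) = 57.42 × 2^0.523 = 57.42 × 1.437 = 82.51 μm
  Mass loss = 82.51 μm × 7.85 g/cm³ = 647.7 g·m⁻²

D(2) = 648 g·m⁻²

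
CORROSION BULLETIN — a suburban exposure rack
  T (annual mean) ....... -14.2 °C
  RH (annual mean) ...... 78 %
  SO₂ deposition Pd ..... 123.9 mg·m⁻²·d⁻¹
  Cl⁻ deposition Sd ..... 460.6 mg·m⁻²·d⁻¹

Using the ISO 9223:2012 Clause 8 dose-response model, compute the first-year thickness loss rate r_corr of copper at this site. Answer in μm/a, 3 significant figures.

copper: f(T) = +0.126·(T−10) [T≤10 °C] = -3.0492
  sulphur-dioxide contribution → 0.08767 μm/a
  chloride contribution → 0.4437 μm/a
  ⇒ r_corr(copper) = 0.5314 μm/a

r_corr = 0.531 μm/a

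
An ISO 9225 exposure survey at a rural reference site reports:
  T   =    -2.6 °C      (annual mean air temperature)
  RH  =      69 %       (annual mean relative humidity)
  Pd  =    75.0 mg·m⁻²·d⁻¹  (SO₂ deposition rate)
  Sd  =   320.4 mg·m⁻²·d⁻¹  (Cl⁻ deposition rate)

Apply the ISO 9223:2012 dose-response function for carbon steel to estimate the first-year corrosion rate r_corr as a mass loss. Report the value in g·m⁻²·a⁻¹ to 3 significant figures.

carbon steel: f(T) = +0.150·(T−10) [T≤10 °C] = -1.8900
  SO₂ term: 1.77·75.0^0.52·exp(0.02·69-1.8900) = 10.03
  Sd branch = 0.102·Sd^0.62·e^(0.033·RH+0.04·T) = 32.05 μm/a
  r_corr = 10.03 + 32.05 = 42.09 μm/a
Convert to mass loss: 42.09 μm/a × 7.85 g/cm³ = 330.4 g·m⁻²·a⁻¹

r_corr = 330 g·m⁻²·a⁻¹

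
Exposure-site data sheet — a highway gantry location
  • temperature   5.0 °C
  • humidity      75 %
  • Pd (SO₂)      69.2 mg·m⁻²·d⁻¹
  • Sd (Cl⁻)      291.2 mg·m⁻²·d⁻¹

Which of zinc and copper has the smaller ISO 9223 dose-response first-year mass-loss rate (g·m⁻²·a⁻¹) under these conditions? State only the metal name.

zinc: temperature factor f = +0.038·(-5.0) = -0.1900
  SO₂ term: 0.0129·69.2^0.44·exp(0.046·75-0.1900) = 2.168
  Sd branch = 0.0175·Sd^0.57·e^(0.008·RH+0.085·T) = 1.238 μm/a
  r_corr = 2.168 + 1.238 = 3.406 μm/a
  mass loss = 3.406 μm/a × 7.14 g/cm³ = 24.32 g·m⁻²·a⁻¹
copper: T≤10 °C ⇒ hinge +0.126·(5.0−10) = -0.6300
  SO₂ term: 0.0053·69.2^0.26·exp(0.059·75-0.6300) = 0.7093
  Sd branch = 0.01025·Sd^0.27·e^(0.036·RH+0.049·T) = 0.9017 μm/a
  sum: 0.7093 + 0.9017 → r_corr = 1.611 μm/a
  mass loss = 1.611 μm/a × 8.96 g/cm³ = 14.43 g·m⁻²·a⁻¹
Ordering by g·m⁻²·a⁻¹: zinc (24.3) > copper (14.4)

copper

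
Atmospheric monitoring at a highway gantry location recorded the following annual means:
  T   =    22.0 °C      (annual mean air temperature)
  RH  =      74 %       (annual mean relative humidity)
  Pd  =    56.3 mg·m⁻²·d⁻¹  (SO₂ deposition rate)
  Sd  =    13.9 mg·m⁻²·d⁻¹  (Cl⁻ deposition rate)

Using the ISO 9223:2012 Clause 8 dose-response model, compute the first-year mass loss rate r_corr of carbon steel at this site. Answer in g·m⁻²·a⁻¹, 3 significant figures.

r_corr = 373 g·m⁻²·a⁻¹

carbon steel: T>10 °C ⇒ hinge -0.054·(22.0−10) = -0.6480
  Pd branch = 1.77·Pd^0.52·e^(0.02·RH+f) = 33.08 μm/a
  Cl⁻ term: 0.102·13.9^0.62·exp(0.033·74+0.04·22.0) = 14.45
  sum: 33.08 + 14.45 → r_corr = 47.53 μm/a
Convert to mass loss: 47.53 μm/a × 7.85 g/cm³ = 373.1 g·m⁻²·a⁻¹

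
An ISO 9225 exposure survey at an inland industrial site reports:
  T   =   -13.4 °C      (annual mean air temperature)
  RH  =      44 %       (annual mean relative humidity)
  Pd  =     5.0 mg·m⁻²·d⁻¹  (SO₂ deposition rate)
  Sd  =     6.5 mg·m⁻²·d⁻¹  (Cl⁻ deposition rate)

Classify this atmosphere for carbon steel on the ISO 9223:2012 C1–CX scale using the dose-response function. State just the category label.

C1

carbon steel: f(T) = +0.150·(T−10) [T≤10 °C] = -3.5100
  Pd branch = 1.77·Pd^0.52·e^(0.02·RH+f) = 0.2946 μm/a
  Cl⁻ term: 0.102·6.5^0.62·exp(0.033·44+0.04·-13.4) = 0.8136
  sum: 0.2946 + 0.8136 → r_corr = 1.108 μm/a
Category bounds: 0…1.3 μm/a bracket r_corr ⇒ C1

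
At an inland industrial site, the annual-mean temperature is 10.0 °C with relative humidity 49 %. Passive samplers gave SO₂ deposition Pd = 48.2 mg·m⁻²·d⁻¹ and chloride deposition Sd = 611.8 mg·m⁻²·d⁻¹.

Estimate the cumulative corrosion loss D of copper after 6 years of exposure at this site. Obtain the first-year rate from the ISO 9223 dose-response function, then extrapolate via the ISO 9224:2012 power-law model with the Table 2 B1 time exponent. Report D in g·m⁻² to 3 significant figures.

D(6) = 24.1 g·m⁻²

copper: temperature factor f = +0.126·(0.0) = +0.0000
  SO₂ term: 0.0053·48.2^0.26·exp(0.059·49+0.0000) = 0.2615
  Cl⁻ term: 0.01025·611.8^0.27·exp(0.036·49+0.049·10.0) = 0.5521
  sum: 0.2615 + 0.5521 → r_corr = 0.8136 μm/a
Long-term exponent b (ISO 9224 Table 2, B1) = 0.667
  D(6) = 0.8136 × 6^0.667 = 0.8136 × 3.304 = 2.688 μm
  Mass loss = 2.688 μm × 8.96 g/cm³ = 24.08 g·m⁻²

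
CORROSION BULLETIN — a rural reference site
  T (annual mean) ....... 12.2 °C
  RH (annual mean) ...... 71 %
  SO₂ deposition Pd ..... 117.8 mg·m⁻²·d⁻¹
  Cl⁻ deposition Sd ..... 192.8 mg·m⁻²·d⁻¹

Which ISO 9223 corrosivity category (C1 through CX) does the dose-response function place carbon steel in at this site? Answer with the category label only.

C5

carbon steel: temperature factor f = -0.054·(2.2) = -0.1188
  SO₂ term: 1.77·117.8^0.52·exp(0.02·71-0.1188) = 77.64
  Cl⁻ term: 0.102·192.8^0.62·exp(0.033·71+0.04·12.2) = 45.17
  r_corr = 77.64 + 45.17 = 122.8 μm/a
Category bounds: 80…200 μm/a bracket r_corr ⇒ C5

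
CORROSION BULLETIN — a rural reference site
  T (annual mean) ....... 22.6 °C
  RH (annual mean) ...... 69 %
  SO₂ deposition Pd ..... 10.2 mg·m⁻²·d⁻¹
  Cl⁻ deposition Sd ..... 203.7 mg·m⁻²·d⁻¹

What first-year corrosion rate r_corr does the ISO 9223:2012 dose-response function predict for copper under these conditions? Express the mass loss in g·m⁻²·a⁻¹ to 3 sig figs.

copper: T>10 °C ⇒ hinge -0.080·(22.6−10) = -1.0080
  SO₂ term: 0.0053·10.2^0.26·exp(0.059·69-1.0080) = 0.2074
  Sd branch = 0.01025·Sd^0.27·e^(0.036·RH+0.049·T) = 1.563 μm/a
  sum: 0.2074 + 1.563 → r_corr = 1.77 μm/a
Convert to mass loss: 1.77 μm/a × 8.96 g/cm³ = 15.86 g·m⁻²·a⁻¹

r_corr = 15.9 g·m⁻²·a⁻¹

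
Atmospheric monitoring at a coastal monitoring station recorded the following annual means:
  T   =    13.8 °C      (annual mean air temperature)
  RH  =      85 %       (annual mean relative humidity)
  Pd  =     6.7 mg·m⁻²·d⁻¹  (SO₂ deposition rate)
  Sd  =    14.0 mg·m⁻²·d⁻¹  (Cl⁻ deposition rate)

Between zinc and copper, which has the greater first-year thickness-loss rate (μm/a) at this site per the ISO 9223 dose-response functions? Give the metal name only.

copper

zinc: T>10 °C ⇒ hinge -0.071·(13.8−10) = -0.2698
  Pd branch = 0.0129·Pd^0.44·e^(0.046·RH+f) = 1.135 μm/a
  Sd branch = 0.0175·Sd^0.57·e^(0.008·RH+0.085·T) = 0.5024 μm/a
  r_corr = 1.135 + 0.5024 = 1.637 μm/a
copper: f(T) = -0.080·(T−10) [T>10 °C] = -0.3040
  Pd branch = 0.0053·Pd^0.26·e^(0.059·RH+f) = 0.9661 μm/a
  Sd branch = 0.01025·Sd^0.27·e^(0.036·RH+0.049·T) = 0.8766 μm/a
  sum: 0.9661 + 0.8766 → r_corr = 1.843 μm/a
Ordering by μm/a: copper (1.84) > zinc (1.64)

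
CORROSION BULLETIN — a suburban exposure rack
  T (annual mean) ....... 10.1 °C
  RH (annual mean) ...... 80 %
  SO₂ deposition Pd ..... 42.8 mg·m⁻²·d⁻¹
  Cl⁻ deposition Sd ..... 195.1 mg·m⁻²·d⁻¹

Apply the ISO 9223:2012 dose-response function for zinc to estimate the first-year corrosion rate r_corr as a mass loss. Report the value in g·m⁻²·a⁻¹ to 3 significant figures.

zinc: T>10 °C ⇒ hinge -0.071·(10.1−10) = -0.0071
  sulphur-dioxide contribution → 2.652 μm/a
  chloride contribution → 1.582 μm/a
  total first-year rate 4.234 μm/a
Convert to mass loss: 4.234 μm/a × 7.14 g/cm³ = 30.23 g·m⁻²·a⁻¹

r_corr = 30.2 g·m⁻²·a⁻¹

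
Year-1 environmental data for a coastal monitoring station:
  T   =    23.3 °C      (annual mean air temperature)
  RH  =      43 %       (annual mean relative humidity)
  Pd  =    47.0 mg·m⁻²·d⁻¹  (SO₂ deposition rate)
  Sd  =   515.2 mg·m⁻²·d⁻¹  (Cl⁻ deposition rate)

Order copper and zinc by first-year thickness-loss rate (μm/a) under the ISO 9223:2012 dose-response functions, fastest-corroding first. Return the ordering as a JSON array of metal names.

copper: f(T) = -0.080·(T−10) [T>10 °C] = -1.0640
  sulphur-dioxide contribution → 0.06291 μm/a
  chloride contribution → 0.8149 μm/a
  ⇒ r_corr(copper) = 0.8778 μm/a
zinc: temperature factor f = -0.071·(13.3) = -0.9443
  sulphur-dioxide contribution → 0.1974 μm/a
  chloride contribution → 6.286 μm/a
  total first-year rate 6.483 μm/a
Ordering by μm/a: zinc (6.48) > copper (0.878)

["zinc", "copper"]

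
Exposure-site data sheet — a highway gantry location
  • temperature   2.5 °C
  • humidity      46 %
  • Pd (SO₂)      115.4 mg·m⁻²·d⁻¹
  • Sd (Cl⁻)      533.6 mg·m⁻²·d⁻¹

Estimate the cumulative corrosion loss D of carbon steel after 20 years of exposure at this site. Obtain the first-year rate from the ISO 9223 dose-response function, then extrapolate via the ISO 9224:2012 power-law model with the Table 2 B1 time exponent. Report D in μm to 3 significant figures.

carbon steel: T≤10 °C ⇒ hinge +0.150·(2.5−10) = -1.1250
  Pd branch = 1.77·Pd^0.52·e^(0.02·RH+f) = 17.03 μm/a
  Sd branch = 0.102·Sd^0.62·e^(0.033·RH+0.04·T) = 25.24 μm/a
  sum: 17.03 + 25.24 → r_corr = 42.28 μm/a
Long-term exponent b (ISO 9224 Table 2, B1) = 0.523
  D(20) = 42.28 × 20^0.523 = 42.28 × 4.791 = 202.6 μm

D(20) = 203 μm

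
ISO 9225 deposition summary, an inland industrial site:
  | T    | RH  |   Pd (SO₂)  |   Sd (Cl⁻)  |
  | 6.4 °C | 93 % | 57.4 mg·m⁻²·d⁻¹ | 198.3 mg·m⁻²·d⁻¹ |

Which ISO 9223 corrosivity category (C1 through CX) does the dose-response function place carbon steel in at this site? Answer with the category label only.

carbon steel: f(T) = +0.150·(T−10) [T≤10 °C] = -0.5400
  Pd branch = 1.77·Pd^0.52·e^(0.02·RH+f) = 54.43 μm/a
  Cl⁻ term: 0.102·198.3^0.62·exp(0.033·93+0.04·6.4) = 75.33
  sum: 54.43 + 75.33 → r_corr = 129.8 μm/a
Category bounds: 80…200 μm/a bracket r_corr ⇒ C5

C5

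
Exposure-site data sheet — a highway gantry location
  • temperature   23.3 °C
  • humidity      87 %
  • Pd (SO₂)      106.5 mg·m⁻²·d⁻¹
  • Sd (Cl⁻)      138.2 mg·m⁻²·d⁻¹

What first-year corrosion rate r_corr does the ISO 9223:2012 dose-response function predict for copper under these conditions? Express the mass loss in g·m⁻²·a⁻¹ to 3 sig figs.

r_corr = 34.3 g·m⁻²·a⁻¹

copper: f(T) = -0.080·(T−10) [T>10 °C] = -1.0640
  Pd branch = 0.0053·Pd^0.26·e^(0.059·RH+f) = 1.044 μm/a
  Sd branch = 0.01025·Sd^0.27·e^(0.036·RH+0.049·T) = 2.784 μm/a
  sum: 1.044 + 2.784 → r_corr = 3.828 μm/a
Convert to mass loss: 3.828 μm/a × 8.96 g/cm³ = 34.3 g·m⁻²·a⁻¹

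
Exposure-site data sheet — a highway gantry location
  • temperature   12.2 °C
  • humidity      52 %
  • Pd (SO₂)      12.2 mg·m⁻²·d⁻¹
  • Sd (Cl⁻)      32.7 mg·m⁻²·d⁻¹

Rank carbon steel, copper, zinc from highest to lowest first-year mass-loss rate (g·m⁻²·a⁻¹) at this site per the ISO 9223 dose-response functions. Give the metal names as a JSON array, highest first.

["carbon steel", "zinc", "copper"]

carbon steel: f(T) = -0.054·(T−10) [T>10 °C] = -0.1188
  Pd branch = 1.77·Pd^0.52·e^(0.02·RH+f) = 16.33 μm/a
  Cl⁻ term: 0.102·32.7^0.62·exp(0.033·52+0.04·12.2) = 8.032
  r_corr = 16.33 + 8.032 = 24.36 μm/a
  mass loss = 24.36 μm/a × 7.85 g/cm³ = 191.2 g·m⁻²·a⁻¹
copper: temperature factor f = -0.080·(2.2) = -0.1760
  SO₂ term: 0.0053·12.2^0.26·exp(0.059·52-0.1760) = 0.1831
  Cl⁻ term: 0.01025·32.7^0.27·exp(0.036·52+0.049·12.2) = 0.3107
  sum: 0.1831 + 0.3107 → r_corr = 0.4938 μm/a
  mass loss = 0.4938 μm/a × 8.96 g/cm³ = 4.424 g·m⁻²·a⁻¹
zinc: T>10 °C ⇒ hinge -0.071·(12.2−10) = -0.1562
  Pd branch = 0.0129·Pd^0.44·e^(0.046·RH+f) = 0.3627 μm/a
  Sd branch = 0.0175·Sd^0.57·e^(0.008·RH+0.085·T) = 0.5462 μm/a
  r_corr = 0.3627 + 0.5462 = 0.9089 μm/a
  mass loss = 0.9089 μm/a × 7.14 g/cm³ = 6.49 g·m⁻²·a⁻¹
Ordering by g·m⁻²·a⁻¹: carbon steel (191) > zinc (6.49) > copper (4.42)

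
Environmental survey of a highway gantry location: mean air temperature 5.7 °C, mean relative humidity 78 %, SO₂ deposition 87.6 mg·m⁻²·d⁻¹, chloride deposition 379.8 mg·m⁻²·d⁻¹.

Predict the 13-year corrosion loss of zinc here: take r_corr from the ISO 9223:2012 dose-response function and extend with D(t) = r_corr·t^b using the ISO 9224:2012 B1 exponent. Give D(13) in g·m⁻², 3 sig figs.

zinc: T≤10 °C ⇒ hinge +0.038·(5.7−10) = -0.1634
  Pd branch = 0.0129·Pd^0.44·e^(0.046·RH+f) = 2.835 μm/a
  Sd branch = 0.0175·Sd^0.57·e^(0.008·RH+0.085·T) = 1.566 μm/a
  r_corr = 2.835 + 1.566 = 4.401 μm/a
ISO 9224: D(t) = r_corr · t^b with b = 0.813 (zinc, B1)
  D(13) = 4.401 × 13^0.813 = 4.401 × 8.047 = 35.42 μm
  Mass loss = 35.42 μm × 7.14 g/cm³ = 252.9 g·m⁻²

D(13) = 253 g·m⁻²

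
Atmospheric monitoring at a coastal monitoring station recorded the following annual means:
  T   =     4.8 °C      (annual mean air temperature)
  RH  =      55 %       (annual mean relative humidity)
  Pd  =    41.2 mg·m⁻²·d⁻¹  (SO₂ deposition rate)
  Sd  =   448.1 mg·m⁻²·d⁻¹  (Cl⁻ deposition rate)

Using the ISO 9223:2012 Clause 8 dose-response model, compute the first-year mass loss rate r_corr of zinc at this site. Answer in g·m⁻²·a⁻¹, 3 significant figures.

r_corr = 14.3 g·m⁻²·a⁻¹

zinc: T≤10 °C ⇒ hinge +0.038·(4.8−10) = -0.1976
  sulphur-dioxide contribution → 0.6825 μm/a
  chloride contribution → 1.326 μm/a
  ⇒ r_corr(zinc) = 2.009 μm/a
Convert to mass loss: 2.009 μm/a × 7.14 g/cm³ = 14.34 g·m⁻²·a⁻¹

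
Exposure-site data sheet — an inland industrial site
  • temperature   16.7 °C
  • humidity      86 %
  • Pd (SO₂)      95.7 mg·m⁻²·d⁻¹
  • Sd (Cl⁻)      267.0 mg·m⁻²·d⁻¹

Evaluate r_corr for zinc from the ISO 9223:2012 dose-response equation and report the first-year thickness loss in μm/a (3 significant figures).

zinc: f(T) = -0.071·(T−10) [T>10 °C] = -0.4757
  sulphur-dioxide contribution → 3.116 μm/a
  chloride contribution → 3.479 μm/a
  total first-year rate 6.595 μm/a

r_corr = 6.60 μm/a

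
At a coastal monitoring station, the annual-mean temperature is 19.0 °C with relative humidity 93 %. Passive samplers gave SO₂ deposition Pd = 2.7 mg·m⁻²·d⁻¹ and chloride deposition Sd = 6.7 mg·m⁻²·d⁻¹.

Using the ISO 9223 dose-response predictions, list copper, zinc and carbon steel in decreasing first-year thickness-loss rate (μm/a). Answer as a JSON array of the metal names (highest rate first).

["carbon steel", "copper", "zinc"]

copper: f(T) = -0.080·(T−10) [T>10 °C] = -0.7200
  sulphur-dioxide contribution → 0.8067 μm/a
  chloride contribution → 1.236 μm/a
  ⇒ r_corr(copper) = 2.043 μm/a
zinc: T>10 °C ⇒ hinge -0.071·(19.0−10) = -0.6390
  sulphur-dioxide contribution → 0.76 μm/a
  chloride contribution → 0.5475 μm/a
  total first-year rate 1.307 μm/a
carbon steel: T>10 °C ⇒ hinge -0.054·(19.0−10) = -0.4860
  sulphur-dioxide contribution → 11.72 μm/a
  chloride contribution → 15.26 μm/a
  ⇒ r_corr(carbon steel) = 26.99 μm/a
Ordering by μm/a: carbon steel (27) > copper (2.04) > zinc (1.31)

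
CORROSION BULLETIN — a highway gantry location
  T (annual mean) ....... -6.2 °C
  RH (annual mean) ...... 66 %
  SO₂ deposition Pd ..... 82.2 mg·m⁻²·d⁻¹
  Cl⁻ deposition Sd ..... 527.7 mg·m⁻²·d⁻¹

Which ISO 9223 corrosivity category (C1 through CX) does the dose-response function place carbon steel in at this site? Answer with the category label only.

C3

carbon steel: temperature factor f = +0.150·(-16.2) = -2.4300
  SO₂ term: 1.77·82.2^0.52·exp(0.02·66-2.4300) = 5.776
  Sd branch = 0.102·Sd^0.62·e^(0.033·RH+0.04·T) = 34.25 μm/a
  sum: 5.776 + 34.25 → r_corr = 40.03 μm/a
Category bounds: 25…50 μm/a bracket r_corr ⇒ C3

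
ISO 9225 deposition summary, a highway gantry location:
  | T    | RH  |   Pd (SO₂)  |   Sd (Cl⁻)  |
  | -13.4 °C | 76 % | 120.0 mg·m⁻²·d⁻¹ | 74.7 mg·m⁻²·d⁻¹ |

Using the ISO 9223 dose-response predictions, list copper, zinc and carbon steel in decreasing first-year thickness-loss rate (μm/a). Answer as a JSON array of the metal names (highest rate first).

["carbon steel", "zinc", "copper"]

copper: T≤10 °C ⇒ hinge +0.126·(-13.4−10) = -2.9484
  sulphur-dioxide contribution → 0.08546 μm/a
  chloride contribution → 0.2628 μm/a
  total first-year rate 0.3482 μm/a
zinc: temperature factor f = +0.038·(-23.4) = -0.8892
  sulphur-dioxide contribution → 1.437 μm/a
  chloride contribution → 0.1203 μm/a
  total first-year rate 1.558 μm/a
carbon steel: T≤10 °C ⇒ hinge +0.150·(-13.4−10) = -3.5100
  sulphur-dioxide contribution → 2.917 μm/a
  chloride contribution → 10.63 μm/a
  total first-year rate 13.55 μm/a
Ordering by μm/a: carbon steel (13.5) > zinc (1.56) > copper (0.348)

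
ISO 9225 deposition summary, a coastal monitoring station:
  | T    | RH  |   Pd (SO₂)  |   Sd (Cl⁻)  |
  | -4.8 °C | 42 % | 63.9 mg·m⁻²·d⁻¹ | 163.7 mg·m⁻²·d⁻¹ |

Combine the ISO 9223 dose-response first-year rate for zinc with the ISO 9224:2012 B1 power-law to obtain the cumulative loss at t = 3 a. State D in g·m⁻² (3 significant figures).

zinc: temperature factor f = +0.038·(-14.8) = -0.5624
  sulphur-dioxide contribution → 0.3161 μm/a
  chloride contribution → 0.2977 μm/a
  ⇒ r_corr(zinc) = 0.6138 μm/a
ISO 9224: D(t) = r_corr · t^b with b = 0.813 (zinc, B1)
  D(3) = 0.6138 × 3^0.813 = 0.6138 × 2.443 = 1.499 μm
  Mass loss = 1.499 μm × 7.14 g/cm³ = 10.71 g·m⁻²

D(3) = 10.7 g·m⁻²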